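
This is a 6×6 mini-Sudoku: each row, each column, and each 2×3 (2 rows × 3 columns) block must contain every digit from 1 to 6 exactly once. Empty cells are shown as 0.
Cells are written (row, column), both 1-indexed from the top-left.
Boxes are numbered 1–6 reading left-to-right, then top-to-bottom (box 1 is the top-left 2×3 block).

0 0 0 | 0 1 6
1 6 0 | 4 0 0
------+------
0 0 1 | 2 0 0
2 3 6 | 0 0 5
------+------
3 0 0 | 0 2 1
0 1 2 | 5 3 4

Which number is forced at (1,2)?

2

Cell (1,2) itself could take any of {2, 4, 5} by direct elimination.
Consider where 2 can go in box 1.
(1,1) is out (column 1 already has a 2).
(1,3) is out (column 3 already has a 2).
(2,3) is out (column 3 already has a 2).
So the only cell in box 1 that can hold 2 is (1,2).
Therefore (1,2) = 2.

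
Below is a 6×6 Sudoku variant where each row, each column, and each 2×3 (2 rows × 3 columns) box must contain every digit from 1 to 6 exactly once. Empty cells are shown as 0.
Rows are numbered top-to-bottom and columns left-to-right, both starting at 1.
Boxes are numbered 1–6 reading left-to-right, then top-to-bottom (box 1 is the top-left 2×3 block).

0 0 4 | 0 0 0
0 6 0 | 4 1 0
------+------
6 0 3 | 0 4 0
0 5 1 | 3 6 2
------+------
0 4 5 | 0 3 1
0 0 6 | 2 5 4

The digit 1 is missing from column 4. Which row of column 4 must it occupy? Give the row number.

3

Consider where 1 can go in column 4.
r1c4 is out (box 2 already has a 1).
r5c4 is out (row 5 already has a 1).
So the only cell in column 4 that can hold 1 is r3c4.
That is row 3.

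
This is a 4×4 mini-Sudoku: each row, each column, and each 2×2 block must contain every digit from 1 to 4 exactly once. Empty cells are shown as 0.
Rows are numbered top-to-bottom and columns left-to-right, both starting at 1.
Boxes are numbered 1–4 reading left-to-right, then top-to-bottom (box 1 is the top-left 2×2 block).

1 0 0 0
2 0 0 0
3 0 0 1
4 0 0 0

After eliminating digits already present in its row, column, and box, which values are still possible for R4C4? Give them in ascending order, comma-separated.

Row 4 already contains {4}.
Column 4 already contains {1}.
Its 2×2 block (box 4) already contains {1}.
Removing those from 1–4 leaves {2, 3} as the candidates for R4C4.

2,3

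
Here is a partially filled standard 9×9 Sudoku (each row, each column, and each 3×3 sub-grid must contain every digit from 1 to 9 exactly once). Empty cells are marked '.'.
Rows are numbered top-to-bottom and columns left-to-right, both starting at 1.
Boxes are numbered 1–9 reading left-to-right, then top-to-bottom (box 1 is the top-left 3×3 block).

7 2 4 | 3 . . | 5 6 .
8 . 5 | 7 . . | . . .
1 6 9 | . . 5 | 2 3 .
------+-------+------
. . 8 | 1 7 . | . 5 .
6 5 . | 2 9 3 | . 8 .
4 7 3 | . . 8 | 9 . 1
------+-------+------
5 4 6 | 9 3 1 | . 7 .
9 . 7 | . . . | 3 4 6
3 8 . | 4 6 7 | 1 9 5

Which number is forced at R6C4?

Cell R6C4 itself could take any of {5, 6} by direct elimination.
Consider where 6 can go in row 6.
R6C5 is out (column 5 already has a 6).
R6C8 is out (column 8 already has a 6).
So the only cell in row 6 that can hold 6 is R6C4.
Therefore R6C4 = 6.

6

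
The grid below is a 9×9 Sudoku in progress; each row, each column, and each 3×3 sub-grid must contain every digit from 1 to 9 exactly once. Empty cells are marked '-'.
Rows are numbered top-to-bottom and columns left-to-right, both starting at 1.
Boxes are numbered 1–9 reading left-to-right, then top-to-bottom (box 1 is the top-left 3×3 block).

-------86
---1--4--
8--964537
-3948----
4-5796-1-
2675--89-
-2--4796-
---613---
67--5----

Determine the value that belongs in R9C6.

9

Cell R9C6 itself could take any of {2, 8, 9} by direct elimination.
Consider where 9 can go in column 6.
R1C6 is out (box 2 already has a 9).
R2C6 is out (box 2 already has a 9).
R4C6 is out (row 4 already has a 9).
R6C6 is out (row 6 already has a 9).
So the only cell in column 6 that can hold 9 is R9C6.
Therefore R9C6 = 9.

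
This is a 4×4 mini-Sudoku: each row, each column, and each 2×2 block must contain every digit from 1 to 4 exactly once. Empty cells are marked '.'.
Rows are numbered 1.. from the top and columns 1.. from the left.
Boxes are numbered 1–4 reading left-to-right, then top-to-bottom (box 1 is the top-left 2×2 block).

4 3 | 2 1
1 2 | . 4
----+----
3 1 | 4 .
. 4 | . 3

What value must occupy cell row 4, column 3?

1

Row 4 already contains {3, 4}.
Column 3 already contains {2, 4}.
Its 2×2 block (box 4) already contains {3, 4}.
The only value from 1–4 not eliminated is 1, so row 4, column 3 = 1.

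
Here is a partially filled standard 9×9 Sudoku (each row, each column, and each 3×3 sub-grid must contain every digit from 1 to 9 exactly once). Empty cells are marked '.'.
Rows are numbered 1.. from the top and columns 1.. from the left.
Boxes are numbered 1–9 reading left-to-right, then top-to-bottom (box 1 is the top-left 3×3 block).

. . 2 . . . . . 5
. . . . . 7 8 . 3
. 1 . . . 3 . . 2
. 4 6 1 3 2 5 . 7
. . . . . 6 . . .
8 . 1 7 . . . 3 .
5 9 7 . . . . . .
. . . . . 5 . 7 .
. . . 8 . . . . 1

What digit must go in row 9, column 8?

Cell row 9, column 8 itself could take any of {2, 4, 5, 6, 9} by direct elimination.
Consider where 5 can go in row 9.
row 9, column 1 is out (column 1 already has a 5). row 9, column 2 is out (box 7 already has a 5). row 9, column 3 is out (box 7 already has a 5). row 9, column 5 is out (box 8 already has a 5). The remaining empty cells in row 9 are similarly blocked.
So the only cell in row 9 that can hold 5 is row 9, column 8.
Therefore row 9, column 8 = 5.

5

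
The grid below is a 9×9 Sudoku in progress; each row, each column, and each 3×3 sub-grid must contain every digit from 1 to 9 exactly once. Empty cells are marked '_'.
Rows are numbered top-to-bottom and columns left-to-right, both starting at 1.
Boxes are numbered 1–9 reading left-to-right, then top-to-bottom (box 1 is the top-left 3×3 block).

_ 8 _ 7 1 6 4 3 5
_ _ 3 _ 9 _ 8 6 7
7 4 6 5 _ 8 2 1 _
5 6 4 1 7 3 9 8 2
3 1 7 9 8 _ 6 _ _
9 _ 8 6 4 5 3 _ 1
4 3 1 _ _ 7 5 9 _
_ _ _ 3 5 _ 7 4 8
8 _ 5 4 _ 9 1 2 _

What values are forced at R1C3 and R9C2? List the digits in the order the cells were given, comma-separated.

For R1C3:
  Consider where 9 can go in row 1.
  R1C1 is out (column 1 already has a 9).
  So the only cell in row 1 that can hold 9 is R1C3.
  So R1C3 = 9.
For R9C2:
  Row 9 already contains {1, 2, 4, 5, 8, 9}.
  Column 2 already contains {1, 3, 4, 6, 8}.
  Its 3×3 block (box 7) already contains {1, 3, 4, 5, 8}.
  The only value from 1–9 not eliminated is 7, so R9C2 = 7.

9,7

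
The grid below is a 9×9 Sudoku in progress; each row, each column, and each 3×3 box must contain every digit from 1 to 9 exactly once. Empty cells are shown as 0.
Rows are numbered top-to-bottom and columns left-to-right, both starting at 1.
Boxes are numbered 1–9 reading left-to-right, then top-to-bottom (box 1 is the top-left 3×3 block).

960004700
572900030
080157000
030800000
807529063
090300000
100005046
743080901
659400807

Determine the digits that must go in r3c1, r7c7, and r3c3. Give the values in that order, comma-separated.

3,3,4

For r3c1:
  Consider where 3 can go in box 1.
  r1c3 is out (column 3 already has a 3).
  r3c3 is out (column 3 already has a 3).
  So the only cell in box 1 that can hold 3 is r3c1.
  So r3c1 = 3.
For r7c7:
  Consider where 3 can go in box 9.
  r8c8 is out (row 8 already has a 3).
  r9c8 is out (column 8 already has a 3).
  So the only cell in box 9 that can hold 3 is r7c7.
  So r7c7 = 3.
For r3c3:
  Row 3 already contains {1, 5, 7, 8}.
  Column 3 already contains {2, 3, 7, 9}.
  Its 3×3 block (box 1) already contains {2, 5, 6, 7, 8, 9}.
  The only value from 1–9 not eliminated is 4, so r3c3 = 4.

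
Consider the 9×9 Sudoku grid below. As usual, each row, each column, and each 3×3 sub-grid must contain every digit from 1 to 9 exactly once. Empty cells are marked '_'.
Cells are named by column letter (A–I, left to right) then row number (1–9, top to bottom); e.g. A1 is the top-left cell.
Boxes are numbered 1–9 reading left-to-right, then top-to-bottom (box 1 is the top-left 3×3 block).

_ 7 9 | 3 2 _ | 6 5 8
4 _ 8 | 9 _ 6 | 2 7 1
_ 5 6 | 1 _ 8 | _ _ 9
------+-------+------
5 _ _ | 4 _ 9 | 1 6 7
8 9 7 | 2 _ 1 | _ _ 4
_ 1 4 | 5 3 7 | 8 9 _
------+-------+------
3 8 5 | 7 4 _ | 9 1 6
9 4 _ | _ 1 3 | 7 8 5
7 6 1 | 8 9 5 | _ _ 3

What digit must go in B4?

Cell B4 itself could take any of {2, 3} by direct elimination.
Consider where 2 can go in column B.
B2 is out (row 2 already has a 2).
So the only cell in column B that can hold 2 is B4.
Therefore B4 = 2.

2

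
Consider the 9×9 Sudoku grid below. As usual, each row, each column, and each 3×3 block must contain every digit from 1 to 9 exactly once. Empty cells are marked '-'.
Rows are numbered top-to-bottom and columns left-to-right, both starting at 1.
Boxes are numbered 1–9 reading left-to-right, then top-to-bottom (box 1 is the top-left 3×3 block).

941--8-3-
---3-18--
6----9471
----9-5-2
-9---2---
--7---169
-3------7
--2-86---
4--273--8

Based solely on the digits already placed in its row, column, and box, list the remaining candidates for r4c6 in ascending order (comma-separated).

4,7

Row 4 already contains {2, 5, 9}.
Column 6 already contains {1, 2, 3, 6, 8, 9}.
Its 3×3 block (box 5) already contains {2, 9}.
Removing those from 1–9 leaves {4, 7} as the candidates for r4c6.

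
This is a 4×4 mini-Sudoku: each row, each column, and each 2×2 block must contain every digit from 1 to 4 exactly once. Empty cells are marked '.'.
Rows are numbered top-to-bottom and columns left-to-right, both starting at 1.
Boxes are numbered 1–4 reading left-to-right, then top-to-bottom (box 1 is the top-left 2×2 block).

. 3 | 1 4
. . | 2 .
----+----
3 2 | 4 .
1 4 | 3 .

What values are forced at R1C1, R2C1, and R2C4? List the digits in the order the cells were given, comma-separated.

For R1C1:
  Row 1 already contains {1, 3, 4}.
  Column 1 already contains {1, 3}.
  Its 2×2 block (box 1) already contains {3}.
  The only value from 1–4 not eliminated is 2, so R1C1 = 2.
For R2C1:
  Row 2 already contains {2}.
  Column 1 already contains {1, 3}.
  Its 2×2 block (box 1) already contains {3}.
  The only value from 1–4 not eliminated is 4, so R2C1 = 4.
For R2C4:
  Row 2 already contains {2}.
  Column 4 already contains {4}.
  Its 2×2 block (box 2) already contains {1, 2, 4}.
  The only value from 1–4 not eliminated is 3, so R2C4 = 3.

2,4,3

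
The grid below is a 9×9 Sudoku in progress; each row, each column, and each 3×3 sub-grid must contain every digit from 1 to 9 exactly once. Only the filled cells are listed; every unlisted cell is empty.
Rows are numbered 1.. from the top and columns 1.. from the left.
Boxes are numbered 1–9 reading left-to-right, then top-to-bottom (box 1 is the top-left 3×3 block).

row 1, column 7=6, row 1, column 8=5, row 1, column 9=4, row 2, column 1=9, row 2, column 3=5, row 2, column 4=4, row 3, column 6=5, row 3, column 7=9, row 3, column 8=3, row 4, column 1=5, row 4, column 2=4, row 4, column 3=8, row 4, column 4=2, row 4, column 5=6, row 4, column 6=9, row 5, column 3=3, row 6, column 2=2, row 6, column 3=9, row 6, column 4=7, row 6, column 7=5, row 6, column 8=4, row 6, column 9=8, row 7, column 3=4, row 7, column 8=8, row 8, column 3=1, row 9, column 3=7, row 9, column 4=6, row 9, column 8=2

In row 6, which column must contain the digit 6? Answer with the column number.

1

Consider where 6 can go in row 6.
row 6, column 5 is out (column 5 already has a 6).
row 6, column 6 is out (box 5 already has a 6).
So the only cell in row 6 that can hold 6 is row 6, column 1.
That is column 1.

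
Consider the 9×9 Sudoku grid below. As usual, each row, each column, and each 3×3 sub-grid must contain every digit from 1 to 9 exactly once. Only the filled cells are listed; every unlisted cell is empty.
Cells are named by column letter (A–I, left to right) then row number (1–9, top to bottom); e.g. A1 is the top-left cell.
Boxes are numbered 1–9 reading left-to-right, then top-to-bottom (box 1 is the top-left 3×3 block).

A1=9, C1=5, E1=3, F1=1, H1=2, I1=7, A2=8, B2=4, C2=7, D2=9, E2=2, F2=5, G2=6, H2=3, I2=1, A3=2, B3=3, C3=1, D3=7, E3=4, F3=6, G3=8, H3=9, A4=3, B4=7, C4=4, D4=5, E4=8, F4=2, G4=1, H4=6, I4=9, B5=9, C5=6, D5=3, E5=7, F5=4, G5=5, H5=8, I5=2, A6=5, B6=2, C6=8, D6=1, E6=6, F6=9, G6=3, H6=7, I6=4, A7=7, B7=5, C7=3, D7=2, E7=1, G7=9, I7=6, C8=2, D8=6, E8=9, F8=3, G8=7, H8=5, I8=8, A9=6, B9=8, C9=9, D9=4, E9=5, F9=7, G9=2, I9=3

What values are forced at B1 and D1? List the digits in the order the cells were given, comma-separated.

6,8

For B1:
  Row 1 already contains {1, 2, 3, 5, 7, 9}.
  Column B already contains {2, 3, 4, 5, 7, 8, 9}.
  Its 3×3 block (box 1) already contains {1, 2, 3, 4, 5, 7, 8, 9}.
  The only value from 1–9 not eliminated is 6, so B1 = 6.
For D1:
  Row 1 already contains {1, 2, 3, 5, 7, 9}.
  Column D already contains {1, 2, 3, 4, 5, 6, 7, 9}.
  Its 3×3 block (box 2) already contains {1, 2, 3, 4, 5, 6, 7, 9}.
  The only value from 1–9 not eliminated is 8, so D1 = 8.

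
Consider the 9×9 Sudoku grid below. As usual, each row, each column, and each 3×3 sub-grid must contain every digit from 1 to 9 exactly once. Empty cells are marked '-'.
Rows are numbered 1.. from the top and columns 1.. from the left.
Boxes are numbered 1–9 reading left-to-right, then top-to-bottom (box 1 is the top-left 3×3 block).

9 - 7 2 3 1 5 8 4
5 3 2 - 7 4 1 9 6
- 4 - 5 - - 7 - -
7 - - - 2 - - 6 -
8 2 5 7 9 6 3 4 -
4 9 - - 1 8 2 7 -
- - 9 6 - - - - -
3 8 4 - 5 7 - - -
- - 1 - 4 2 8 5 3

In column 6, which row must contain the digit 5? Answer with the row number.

4

Consider where 5 can go in column 6.
row 3, column 6 is out (row 3 already has a 5).
row 7, column 6 is out (box 8 already has a 5).
So the only cell in column 6 that can hold 5 is row 4, column 6.
That is row 4.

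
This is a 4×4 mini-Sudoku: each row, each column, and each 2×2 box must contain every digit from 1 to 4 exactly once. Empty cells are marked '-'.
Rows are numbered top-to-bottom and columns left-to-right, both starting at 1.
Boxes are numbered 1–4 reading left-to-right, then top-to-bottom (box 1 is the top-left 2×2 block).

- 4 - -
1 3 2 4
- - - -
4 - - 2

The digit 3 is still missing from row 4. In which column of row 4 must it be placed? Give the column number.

Consider where 3 can go in row 4.
R4C2 is out (column 2 already has a 3).
So the only cell in row 4 that can hold 3 is R4C3.
That is column 3.

3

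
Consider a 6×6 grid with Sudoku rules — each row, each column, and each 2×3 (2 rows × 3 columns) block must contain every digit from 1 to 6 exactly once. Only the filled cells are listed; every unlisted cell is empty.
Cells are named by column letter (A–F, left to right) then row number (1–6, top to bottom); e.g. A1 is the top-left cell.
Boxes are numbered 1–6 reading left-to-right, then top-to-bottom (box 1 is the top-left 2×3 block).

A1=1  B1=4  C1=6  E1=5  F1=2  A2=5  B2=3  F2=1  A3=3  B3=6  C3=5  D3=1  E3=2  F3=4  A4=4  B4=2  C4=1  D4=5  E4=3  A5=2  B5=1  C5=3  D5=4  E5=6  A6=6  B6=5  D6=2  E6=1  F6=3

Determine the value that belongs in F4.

6

Row 4 already contains {1, 2, 3, 4, 5}.
Column F already contains {1, 2, 3, 4}.
Its 2×3 block (box 4) already contains {1, 2, 3, 4, 5}.
The only value from 1–6 not eliminated is 6, so F4 = 6.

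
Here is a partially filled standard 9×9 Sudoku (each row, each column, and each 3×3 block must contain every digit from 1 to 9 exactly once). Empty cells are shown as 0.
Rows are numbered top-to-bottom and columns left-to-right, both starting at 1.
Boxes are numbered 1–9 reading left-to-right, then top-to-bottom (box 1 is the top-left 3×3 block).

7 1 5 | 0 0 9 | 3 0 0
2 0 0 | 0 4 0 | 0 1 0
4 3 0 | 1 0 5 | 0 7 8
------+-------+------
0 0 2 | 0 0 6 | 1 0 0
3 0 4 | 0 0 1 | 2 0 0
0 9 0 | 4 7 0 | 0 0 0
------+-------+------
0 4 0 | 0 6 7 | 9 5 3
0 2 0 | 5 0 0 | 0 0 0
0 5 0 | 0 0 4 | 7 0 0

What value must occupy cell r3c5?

2

Row 3 already contains {1, 3, 4, 5, 7, 8}.
Column 5 already contains {4, 6, 7}.
Its 3×3 block (box 2) already contains {1, 4, 5, 9}.
The only value from 1–9 not eliminated is 2, so r3c5 = 2.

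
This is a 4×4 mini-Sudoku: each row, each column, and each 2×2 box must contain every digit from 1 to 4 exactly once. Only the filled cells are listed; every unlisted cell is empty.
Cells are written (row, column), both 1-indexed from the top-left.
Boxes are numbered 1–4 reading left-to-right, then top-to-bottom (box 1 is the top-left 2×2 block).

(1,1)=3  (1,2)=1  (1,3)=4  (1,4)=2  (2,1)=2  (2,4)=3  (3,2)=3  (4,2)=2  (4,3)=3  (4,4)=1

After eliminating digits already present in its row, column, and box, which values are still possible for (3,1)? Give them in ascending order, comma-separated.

Row 3 already contains {3}.
Column 1 already contains {2, 3}.
Its 2×2 block (box 3) already contains {2, 3}.
Removing those from 1–4 leaves {1, 4} as the candidates for (3,1).

1,4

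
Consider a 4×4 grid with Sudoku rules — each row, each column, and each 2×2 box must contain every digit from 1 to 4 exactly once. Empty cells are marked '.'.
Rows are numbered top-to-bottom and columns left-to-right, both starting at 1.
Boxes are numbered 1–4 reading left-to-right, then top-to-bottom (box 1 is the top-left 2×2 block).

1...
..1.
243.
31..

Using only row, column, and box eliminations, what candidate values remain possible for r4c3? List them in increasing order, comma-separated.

Row 4 already contains {1, 3}.
Column 3 already contains {1, 3}.
Its 2×2 block (box 4) already contains {3}.
Removing those from 1–4 leaves {2, 4} as the candidates for r4c3.

2,4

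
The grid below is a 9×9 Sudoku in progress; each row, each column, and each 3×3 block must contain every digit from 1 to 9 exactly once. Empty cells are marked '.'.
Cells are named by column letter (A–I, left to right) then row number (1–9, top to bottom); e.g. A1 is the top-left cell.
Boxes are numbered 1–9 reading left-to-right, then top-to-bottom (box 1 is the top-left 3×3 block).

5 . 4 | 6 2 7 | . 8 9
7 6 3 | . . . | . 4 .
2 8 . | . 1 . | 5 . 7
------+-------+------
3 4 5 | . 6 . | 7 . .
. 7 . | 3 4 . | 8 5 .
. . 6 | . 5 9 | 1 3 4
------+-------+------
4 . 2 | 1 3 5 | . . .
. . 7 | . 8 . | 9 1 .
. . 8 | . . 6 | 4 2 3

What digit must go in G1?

3

Row 1 already contains {2, 4, 5, 6, 7, 8, 9}.
Column G already contains {1, 4, 5, 7, 8, 9}.
Its 3×3 block (box 3) already contains {4, 5, 7, 8, 9}.
The only value from 1–9 not eliminated is 3, so G1 = 3.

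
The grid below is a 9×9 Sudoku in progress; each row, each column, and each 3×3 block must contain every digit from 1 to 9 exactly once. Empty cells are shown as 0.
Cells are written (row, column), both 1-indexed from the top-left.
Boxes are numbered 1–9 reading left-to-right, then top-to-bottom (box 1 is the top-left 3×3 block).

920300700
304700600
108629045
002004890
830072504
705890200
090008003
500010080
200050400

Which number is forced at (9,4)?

Row 9 already contains {2, 4, 5}.
Column 4 already contains {3, 6, 7, 8}.
Its 3×3 block (box 8) already contains {1, 5, 8}.
The only value from 1–9 not eliminated is 9, so (9,4) = 9.

9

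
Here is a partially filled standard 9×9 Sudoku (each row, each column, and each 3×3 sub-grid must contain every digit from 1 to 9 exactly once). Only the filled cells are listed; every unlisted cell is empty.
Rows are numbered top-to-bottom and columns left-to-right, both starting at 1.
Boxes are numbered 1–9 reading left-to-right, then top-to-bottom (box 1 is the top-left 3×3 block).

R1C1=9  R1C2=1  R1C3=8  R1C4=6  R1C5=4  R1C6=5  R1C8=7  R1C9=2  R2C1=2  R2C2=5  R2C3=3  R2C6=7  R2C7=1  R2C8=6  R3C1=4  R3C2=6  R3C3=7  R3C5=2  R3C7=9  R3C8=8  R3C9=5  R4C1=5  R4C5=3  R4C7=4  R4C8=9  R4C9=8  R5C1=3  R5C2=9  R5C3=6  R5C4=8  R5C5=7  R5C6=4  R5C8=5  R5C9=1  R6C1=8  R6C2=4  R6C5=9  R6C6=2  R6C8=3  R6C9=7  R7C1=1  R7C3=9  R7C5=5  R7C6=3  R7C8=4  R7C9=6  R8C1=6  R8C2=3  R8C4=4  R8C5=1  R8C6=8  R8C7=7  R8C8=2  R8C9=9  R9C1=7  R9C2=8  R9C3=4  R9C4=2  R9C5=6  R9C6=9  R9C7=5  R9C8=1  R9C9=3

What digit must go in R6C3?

Row 6 already contains {2, 3, 4, 7, 8, 9}.
Column 3 already contains {3, 4, 6, 7, 8, 9}.
Its 3×3 block (box 4) already contains {3, 4, 5, 6, 8, 9}.
The only value from 1–9 not eliminated is 1, so R6C3 = 1.

1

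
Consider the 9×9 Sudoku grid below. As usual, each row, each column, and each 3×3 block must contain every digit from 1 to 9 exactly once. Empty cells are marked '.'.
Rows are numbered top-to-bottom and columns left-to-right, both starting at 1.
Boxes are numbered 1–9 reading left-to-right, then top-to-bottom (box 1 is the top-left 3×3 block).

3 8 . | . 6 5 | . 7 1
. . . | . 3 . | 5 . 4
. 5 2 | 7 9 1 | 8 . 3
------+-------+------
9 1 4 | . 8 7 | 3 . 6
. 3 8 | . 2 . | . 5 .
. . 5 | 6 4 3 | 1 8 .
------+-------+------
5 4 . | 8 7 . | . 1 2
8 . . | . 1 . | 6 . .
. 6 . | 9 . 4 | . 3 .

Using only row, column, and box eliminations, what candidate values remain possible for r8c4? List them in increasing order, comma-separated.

2,3,5

Row 8 already contains {1, 6, 8}.
Column 4 already contains {6, 7, 8, 9}.
Its 3×3 block (box 8) already contains {1, 4, 7, 8, 9}.
Removing those from 1–9 leaves {2, 3, 5} as the candidates for r8c4.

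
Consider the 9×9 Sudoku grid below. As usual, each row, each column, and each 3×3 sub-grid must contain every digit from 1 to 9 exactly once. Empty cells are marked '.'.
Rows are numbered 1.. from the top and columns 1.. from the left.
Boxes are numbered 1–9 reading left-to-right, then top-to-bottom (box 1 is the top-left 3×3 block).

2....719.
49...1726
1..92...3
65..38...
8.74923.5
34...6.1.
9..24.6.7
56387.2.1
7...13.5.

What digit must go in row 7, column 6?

5

Row 7 already contains {2, 4, 6, 7, 9}.
Column 6 already contains {1, 2, 3, 6, 7, 8}.
Its 3×3 block (box 8) already contains {1, 2, 3, 4, 7, 8}.
The only value from 1–9 not eliminated is 5, so row 7, column 6 = 5.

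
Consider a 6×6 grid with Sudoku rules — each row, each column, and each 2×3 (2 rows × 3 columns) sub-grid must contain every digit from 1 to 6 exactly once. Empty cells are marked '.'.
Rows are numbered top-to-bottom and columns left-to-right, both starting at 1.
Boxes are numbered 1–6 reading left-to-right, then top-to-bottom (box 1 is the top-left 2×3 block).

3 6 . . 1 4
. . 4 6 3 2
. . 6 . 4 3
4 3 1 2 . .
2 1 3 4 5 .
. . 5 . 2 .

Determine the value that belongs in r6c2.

Row 6 already contains {2, 5}.
Column 2 already contains {1, 3, 6}.
Its 2×3 block (box 5) already contains {1, 2, 3, 5}.
The only value from 1–6 not eliminated is 4, so r6c2 = 4.

4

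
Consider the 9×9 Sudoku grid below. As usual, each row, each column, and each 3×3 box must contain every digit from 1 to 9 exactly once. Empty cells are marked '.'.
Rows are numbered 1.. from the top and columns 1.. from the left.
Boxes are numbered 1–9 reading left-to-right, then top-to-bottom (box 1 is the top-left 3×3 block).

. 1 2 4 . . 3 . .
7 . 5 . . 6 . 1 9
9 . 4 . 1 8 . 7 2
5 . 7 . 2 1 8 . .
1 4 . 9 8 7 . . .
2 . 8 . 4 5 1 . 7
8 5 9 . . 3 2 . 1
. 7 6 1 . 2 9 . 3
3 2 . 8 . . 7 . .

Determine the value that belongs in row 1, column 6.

9

Row 1 already contains {1, 2, 3, 4}.
Column 6 already contains {1, 2, 3, 5, 6, 7, 8}.
Its 3×3 block (box 2) already contains {1, 4, 6, 8}.
The only value from 1–9 not eliminated is 9, so row 1, column 6 = 9.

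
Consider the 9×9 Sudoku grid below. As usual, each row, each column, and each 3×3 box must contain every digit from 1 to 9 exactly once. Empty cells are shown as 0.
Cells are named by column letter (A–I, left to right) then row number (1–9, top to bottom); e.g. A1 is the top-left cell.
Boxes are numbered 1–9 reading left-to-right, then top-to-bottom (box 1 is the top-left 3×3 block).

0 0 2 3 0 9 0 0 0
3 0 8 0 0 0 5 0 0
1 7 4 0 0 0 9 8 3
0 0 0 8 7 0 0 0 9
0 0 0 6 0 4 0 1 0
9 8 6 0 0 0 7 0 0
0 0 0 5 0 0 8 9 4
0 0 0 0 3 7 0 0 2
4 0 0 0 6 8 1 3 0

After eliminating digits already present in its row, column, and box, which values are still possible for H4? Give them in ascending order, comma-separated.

Row 4 already contains {7, 8, 9}.
Column H already contains {1, 3, 8, 9}.
Its 3×3 block (box 6) already contains {1, 7, 9}.
Removing those from 1–9 leaves {2, 4, 5, 6} as the candidates for H4.

2,4,5,6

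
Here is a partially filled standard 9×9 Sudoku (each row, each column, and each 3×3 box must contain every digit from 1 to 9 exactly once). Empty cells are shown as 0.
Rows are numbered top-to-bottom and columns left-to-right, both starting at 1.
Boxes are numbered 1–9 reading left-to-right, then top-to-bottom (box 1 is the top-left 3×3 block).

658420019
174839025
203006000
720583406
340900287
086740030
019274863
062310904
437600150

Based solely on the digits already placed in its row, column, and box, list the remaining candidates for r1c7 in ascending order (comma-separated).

3,7

Row 1 already contains {1, 2, 4, 5, 6, 8, 9}.
Column 7 already contains {1, 2, 4, 8, 9}.
Its 3×3 block (box 3) already contains {1, 2, 5, 9}.
Removing those from 1–9 leaves {3, 7} as the candidates for r1c7.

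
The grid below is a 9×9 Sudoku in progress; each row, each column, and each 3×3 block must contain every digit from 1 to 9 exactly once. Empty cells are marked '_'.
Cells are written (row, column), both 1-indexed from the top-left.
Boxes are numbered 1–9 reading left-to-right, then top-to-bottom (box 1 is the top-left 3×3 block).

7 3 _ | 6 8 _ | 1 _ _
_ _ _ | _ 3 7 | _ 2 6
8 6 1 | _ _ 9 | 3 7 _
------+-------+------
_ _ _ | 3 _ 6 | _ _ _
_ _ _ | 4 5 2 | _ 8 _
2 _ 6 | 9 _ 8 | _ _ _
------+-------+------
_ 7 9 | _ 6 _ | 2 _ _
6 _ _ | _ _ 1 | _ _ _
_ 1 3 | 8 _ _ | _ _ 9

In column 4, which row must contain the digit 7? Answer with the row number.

8

Consider where 7 can go in column 4.
(2,4) is out (row 2 already has a 7).
(3,4) is out (row 3 already has a 7).
(7,4) is out (row 7 already has a 7).
So the only cell in column 4 that can hold 7 is (8,4).
That is row 8.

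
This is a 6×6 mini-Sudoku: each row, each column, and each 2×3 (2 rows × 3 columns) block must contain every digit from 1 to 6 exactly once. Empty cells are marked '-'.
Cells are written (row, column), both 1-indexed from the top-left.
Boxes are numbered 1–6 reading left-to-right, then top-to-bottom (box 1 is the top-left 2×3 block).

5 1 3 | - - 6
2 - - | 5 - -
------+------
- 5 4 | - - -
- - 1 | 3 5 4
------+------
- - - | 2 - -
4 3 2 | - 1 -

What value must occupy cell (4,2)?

Cell (4,2) itself could take any of {2, 6} by direct elimination.
Consider where 2 can go in column 2.
(2,2) is out (row 2 already has a 2).
(5,2) is out (row 5 already has a 2).
So the only cell in column 2 that can hold 2 is (4,2).
Therefore (4,2) = 2.

2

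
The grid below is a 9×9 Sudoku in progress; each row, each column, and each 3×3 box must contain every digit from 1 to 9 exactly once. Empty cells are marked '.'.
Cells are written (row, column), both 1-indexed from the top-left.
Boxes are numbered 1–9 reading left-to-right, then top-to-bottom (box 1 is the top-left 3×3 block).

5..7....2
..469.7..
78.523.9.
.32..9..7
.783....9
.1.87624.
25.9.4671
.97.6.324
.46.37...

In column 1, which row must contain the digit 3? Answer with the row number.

2

Consider where 3 can go in column 1.
(4,1) is out (row 4 already has a 3).
(5,1) is out (row 5 already has a 3).
(6,1) is out (box 4 already has a 3).
(8,1) is out (row 8 already has a 3).
(9,1) is out (row 9 already has a 3).
So the only cell in column 1 that can hold 3 is (2,1).
That is row 2.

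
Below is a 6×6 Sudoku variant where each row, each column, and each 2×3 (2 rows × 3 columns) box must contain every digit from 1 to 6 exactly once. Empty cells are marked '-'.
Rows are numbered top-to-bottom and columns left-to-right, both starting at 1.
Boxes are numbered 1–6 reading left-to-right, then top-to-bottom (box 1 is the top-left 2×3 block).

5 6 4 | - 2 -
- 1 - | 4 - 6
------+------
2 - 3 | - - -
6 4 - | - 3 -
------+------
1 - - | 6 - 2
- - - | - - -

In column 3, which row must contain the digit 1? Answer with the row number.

4

Consider where 1 can go in column 3.
r2c3 is out (row 2 already has a 1).
r5c3 is out (row 5 already has a 1).
r6c3 is out (box 5 already has a 1).
So the only cell in column 3 that can hold 1 is r4c3.
That is row 4.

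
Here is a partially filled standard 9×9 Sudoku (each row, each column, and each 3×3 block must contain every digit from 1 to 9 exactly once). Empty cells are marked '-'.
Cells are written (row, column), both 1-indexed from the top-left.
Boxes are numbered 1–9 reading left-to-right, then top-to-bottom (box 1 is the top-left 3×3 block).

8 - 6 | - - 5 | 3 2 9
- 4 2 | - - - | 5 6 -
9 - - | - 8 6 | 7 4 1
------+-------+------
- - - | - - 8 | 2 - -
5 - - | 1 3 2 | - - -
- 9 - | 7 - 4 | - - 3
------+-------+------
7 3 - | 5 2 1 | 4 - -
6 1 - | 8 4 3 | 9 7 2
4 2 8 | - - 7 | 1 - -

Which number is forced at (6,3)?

1

Row 6 already contains {3, 4, 7, 9}.
Column 3 already contains {2, 6, 8}.
Its 3×3 block (box 4) already contains {5, 9}.
The only value from 1–9 not eliminated is 1, so (6,3) = 1.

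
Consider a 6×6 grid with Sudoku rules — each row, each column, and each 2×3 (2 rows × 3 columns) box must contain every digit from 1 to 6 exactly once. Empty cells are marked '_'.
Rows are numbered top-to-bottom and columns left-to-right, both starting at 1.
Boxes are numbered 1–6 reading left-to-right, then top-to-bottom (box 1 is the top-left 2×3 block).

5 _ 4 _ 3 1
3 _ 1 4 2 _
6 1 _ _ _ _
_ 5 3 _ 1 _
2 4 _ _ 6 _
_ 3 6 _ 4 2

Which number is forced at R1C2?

Cell R1C2 itself could take any of {2, 6} by direct elimination.
Consider where 2 can go in row 1.
R1C4 is out (box 2 already has a 2).
So the only cell in row 1 that can hold 2 is R1C2.
Therefore R1C2 = 2.

2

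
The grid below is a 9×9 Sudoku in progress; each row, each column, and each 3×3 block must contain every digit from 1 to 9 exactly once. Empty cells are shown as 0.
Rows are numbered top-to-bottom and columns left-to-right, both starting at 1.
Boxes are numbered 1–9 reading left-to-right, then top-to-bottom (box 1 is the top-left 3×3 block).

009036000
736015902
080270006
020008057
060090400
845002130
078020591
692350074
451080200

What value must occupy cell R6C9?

Row 6 already contains {1, 2, 3, 4, 5, 8}.
Column 9 already contains {1, 2, 4, 6, 7}.
Its 3×3 block (box 6) already contains {1, 3, 4, 5, 7}.
The only value from 1–9 not eliminated is 9, so R6C9 = 9.

9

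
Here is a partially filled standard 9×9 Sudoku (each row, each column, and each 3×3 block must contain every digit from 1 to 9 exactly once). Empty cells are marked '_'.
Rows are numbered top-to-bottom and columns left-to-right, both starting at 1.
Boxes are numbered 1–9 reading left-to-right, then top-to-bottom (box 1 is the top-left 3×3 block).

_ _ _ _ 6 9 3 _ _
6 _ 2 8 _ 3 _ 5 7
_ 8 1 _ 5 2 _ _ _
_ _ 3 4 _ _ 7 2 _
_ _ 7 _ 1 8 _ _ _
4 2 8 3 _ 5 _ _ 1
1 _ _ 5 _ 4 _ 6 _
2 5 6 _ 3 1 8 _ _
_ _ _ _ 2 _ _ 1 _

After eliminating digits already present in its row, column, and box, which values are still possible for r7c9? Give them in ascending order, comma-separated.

2,3,9

Row 7 already contains {1, 4, 5, 6}.
Column 9 already contains {1, 7}.
Its 3×3 block (box 9) already contains {1, 6, 8}.
Removing those from 1–9 leaves {2, 3, 9} as the candidates for r7c9.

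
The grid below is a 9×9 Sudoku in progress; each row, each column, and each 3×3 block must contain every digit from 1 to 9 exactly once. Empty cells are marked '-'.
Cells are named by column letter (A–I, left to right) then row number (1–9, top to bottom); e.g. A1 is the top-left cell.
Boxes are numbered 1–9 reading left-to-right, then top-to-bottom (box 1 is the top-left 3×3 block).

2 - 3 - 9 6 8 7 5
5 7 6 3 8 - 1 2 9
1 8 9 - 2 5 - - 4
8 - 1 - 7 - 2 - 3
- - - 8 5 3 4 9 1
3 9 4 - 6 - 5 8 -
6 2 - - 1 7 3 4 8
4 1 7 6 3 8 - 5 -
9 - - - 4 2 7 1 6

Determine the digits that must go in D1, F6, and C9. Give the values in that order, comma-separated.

1,1,8

For D1:
  Consider where 1 can go in box 2.
  F2 is out (row 2 already has a 1).
  D3 is out (row 3 already has a 1).
  So the only cell in box 2 that can hold 1 is D1.
  So D1 = 1.
For F6:
  Row 6 already contains {3, 4, 5, 6, 8, 9}.
  Column F already contains {2, 3, 5, 6, 7, 8}.
  Its 3×3 block (box 5) already contains {3, 5, 6, 7, 8}.
  The only value from 1–9 not eliminated is 1, so F6 = 1.
For C9:
  Consider where 8 can go in row 9.
  B9 is out (column B already has a 8).
  D9 is out (column D already has a 8).
  So the only cell in row 9 that can hold 8 is C9.
  So C9 = 8.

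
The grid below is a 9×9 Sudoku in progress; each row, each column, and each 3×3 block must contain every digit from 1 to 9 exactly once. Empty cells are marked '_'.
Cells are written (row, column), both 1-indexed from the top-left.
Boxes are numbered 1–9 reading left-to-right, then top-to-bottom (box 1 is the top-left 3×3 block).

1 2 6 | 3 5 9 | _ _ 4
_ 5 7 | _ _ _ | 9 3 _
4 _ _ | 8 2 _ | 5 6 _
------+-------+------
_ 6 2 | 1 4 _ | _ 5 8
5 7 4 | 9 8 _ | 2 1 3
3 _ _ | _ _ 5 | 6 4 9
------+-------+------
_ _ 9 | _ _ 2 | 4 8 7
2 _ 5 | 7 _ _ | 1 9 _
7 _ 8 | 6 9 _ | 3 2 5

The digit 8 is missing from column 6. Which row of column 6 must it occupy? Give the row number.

Consider where 8 can go in column 6.
(2,6) is out (box 2 already has a 8).
(3,6) is out (row 3 already has a 8).
(4,6) is out (row 4 already has a 8).
(5,6) is out (row 5 already has a 8).
(9,6) is out (row 9 already has a 8).
So the only cell in column 6 that can hold 8 is (8,6).
That is row 8.

8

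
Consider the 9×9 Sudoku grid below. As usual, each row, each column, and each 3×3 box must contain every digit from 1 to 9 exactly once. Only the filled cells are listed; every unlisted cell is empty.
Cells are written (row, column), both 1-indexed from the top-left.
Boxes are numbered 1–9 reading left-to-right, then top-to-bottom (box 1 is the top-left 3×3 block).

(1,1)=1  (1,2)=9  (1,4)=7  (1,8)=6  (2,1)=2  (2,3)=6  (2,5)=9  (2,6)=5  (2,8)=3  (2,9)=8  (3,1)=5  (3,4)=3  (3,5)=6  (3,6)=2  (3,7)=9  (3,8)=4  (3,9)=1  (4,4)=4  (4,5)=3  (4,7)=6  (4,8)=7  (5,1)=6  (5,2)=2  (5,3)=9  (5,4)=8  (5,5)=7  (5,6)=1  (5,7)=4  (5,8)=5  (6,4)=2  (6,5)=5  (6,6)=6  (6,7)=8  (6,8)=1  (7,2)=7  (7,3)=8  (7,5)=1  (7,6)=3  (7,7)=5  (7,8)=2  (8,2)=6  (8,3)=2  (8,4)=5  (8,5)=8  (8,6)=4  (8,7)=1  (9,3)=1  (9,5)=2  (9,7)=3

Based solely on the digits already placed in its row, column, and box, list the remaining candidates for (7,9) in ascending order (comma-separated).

4,6,9

Row 7 already contains {1, 2, 3, 5, 7, 8}.
Column 9 already contains {1, 8}.
Its 3×3 block (box 9) already contains {1, 2, 3, 5}.
Removing those from 1–9 leaves {4, 6, 9} as the candidates for (7,9).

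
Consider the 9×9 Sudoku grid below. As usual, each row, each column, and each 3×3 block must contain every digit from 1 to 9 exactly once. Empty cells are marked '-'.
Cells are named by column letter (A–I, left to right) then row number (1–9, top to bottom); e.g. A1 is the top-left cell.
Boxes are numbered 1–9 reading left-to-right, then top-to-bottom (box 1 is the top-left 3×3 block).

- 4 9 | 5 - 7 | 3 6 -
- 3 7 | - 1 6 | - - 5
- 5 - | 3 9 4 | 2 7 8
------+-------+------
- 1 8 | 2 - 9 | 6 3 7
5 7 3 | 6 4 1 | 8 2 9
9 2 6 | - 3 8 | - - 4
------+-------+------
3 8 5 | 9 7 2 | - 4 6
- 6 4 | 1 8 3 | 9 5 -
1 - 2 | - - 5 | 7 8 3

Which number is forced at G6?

Cell G6 itself could take any of {1, 5} by direct elimination.
Consider where 5 can go in row 6.
D6 is out (column D already has a 5).
H6 is out (column H already has a 5).
So the only cell in row 6 that can hold 5 is G6.
Therefore G6 = 5.

5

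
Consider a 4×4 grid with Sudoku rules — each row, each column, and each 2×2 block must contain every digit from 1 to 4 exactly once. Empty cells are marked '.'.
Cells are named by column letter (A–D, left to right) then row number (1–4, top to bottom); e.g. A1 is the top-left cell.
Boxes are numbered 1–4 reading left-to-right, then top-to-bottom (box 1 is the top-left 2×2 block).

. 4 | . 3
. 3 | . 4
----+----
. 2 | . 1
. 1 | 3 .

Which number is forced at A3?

Cell A3 itself could take any of {3, 4} by direct elimination.
Consider where 3 can go in box 3.
A4 is out (row 4 already has a 3).
So the only cell in box 3 that can hold 3 is A3.
Therefore A3 = 3.

3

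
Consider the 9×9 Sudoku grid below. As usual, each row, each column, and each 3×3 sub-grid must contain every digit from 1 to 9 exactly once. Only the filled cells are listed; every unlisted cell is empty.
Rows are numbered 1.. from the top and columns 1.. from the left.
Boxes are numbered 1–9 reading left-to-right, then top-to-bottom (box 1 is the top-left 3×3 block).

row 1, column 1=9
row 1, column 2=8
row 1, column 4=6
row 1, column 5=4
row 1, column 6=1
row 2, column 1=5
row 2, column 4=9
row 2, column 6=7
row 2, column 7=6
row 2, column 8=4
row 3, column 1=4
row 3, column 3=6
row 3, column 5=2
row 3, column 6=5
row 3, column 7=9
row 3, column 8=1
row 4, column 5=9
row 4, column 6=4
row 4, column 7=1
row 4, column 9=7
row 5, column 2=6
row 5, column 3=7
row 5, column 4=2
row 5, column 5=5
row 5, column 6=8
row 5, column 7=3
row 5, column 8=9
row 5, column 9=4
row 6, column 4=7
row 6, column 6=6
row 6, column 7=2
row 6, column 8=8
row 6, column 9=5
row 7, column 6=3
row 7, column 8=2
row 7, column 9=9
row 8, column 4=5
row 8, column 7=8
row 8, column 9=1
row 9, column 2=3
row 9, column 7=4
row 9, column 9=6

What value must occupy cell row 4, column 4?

Row 4 already contains {1, 4, 7, 9}.
Column 4 already contains {2, 5, 6, 7, 9}.
Its 3×3 block (box 5) already contains {2, 4, 5, 6, 7, 8, 9}.
The only value from 1–9 not eliminated is 3, so row 4, column 4 = 3.

3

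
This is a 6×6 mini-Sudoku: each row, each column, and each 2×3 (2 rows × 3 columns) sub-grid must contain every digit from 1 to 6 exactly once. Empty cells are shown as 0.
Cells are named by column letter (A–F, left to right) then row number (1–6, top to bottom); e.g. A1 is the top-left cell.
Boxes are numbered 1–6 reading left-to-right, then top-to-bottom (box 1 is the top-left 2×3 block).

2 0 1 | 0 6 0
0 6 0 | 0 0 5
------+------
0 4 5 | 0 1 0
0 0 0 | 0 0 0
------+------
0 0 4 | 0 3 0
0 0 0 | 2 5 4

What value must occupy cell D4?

Cell D4 itself could take any of {3, 4, 5, 6} by direct elimination.
Consider where 5 can go in column D.
D1 is out (box 2 already has a 5).
D2 is out (row 2 already has a 5).
D3 is out (row 3 already has a 5).
D5 is out (box 6 already has a 5).
So the only cell in column D that can hold 5 is D4.
Therefore D4 = 5.

5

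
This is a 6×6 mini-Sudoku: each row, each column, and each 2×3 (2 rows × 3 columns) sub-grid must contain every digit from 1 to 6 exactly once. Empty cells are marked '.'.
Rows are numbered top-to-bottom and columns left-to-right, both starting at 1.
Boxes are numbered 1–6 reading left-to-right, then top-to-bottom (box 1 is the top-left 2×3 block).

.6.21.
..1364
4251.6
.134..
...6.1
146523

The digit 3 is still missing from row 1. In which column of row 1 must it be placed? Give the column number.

1

Consider where 3 can go in row 1.
r1c3 is out (column 3 already has a 3).
r1c6 is out (column 6 already has a 3).
So the only cell in row 1 that can hold 3 is r1c1.
That is column 1.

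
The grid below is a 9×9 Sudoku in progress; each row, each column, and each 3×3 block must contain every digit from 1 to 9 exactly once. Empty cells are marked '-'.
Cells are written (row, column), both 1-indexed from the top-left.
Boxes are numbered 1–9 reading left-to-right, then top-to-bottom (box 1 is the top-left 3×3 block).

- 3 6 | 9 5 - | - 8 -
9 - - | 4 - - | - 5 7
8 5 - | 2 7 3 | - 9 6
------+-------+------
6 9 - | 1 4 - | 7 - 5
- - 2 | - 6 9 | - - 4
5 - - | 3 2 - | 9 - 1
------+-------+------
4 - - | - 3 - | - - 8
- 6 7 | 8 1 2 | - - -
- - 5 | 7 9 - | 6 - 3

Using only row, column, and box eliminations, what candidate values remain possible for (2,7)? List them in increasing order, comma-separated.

1,2,3

Row 2 already contains {4, 5, 7, 9}.
Column 7 already contains {6, 7, 9}.
Its 3×3 block (box 3) already contains {5, 6, 7, 8, 9}.
Removing those from 1–9 leaves {1, 2, 3} as the candidates for (2,7).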